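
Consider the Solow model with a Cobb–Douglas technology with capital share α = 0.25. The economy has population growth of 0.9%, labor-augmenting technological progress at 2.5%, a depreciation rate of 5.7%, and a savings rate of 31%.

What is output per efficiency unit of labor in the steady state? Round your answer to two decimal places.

y* ≈ 1.50

In steady state, investment equals break-even investment: s·k^α = (n + g + δ)·k.
Dividing both sides by k: k^(1−α) = s / (n + g + δ).
k^0.75 = 0.31 / (0.009 + 0.025 + 0.057) = 0.31 / 0.091 = 3.4066
k* = 3.4066^(1/0.75) ≈ 5.1258
y* = (k*)^α = 5.1258^0.25 ≈ 1.5047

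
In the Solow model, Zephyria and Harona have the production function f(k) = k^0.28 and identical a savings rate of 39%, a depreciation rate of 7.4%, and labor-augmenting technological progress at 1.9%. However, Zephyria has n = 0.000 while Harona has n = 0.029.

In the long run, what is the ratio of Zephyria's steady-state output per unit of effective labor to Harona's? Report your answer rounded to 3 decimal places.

Steady-state y* = [s/(n + g + δ)]^(α/(1−α)), so the ratio is [ (s_Z/(n + g + δ)_Z) / (s_H/(n + g + δ)_H) ]^0.3889.
s_Z/(n + g + δ)_Z = 0.39/0.093 = 4.1935; s_H/(n + g + δ)_H = 0.39/0.122 = 3.1967.
Ratio = (4.1935/3.1967)^0.3889 = 1.3118^0.3889 ≈ 1.1113

ratio ≈ 1.111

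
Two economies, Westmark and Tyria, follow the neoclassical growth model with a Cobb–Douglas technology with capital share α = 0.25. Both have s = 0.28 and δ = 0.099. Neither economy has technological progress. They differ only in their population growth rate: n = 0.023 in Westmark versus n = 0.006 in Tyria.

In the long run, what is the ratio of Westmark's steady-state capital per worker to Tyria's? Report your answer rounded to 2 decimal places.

ratio ≈ 0.82

Steady-state k* = [s/(n + δ)]^(1/(1−α)), so the ratio is [ (s_W/(n + δ)_W) / (s_T/(n + δ)_T) ]^1.3333.
s_W/(n + δ)_W = 0.28/0.122 = 2.2951; s_T/(n + δ)_T = 0.28/0.105 = 2.6667.
Ratio = (2.2951/2.6667)^1.3333 = 0.8607^1.3333 ≈ 0.8187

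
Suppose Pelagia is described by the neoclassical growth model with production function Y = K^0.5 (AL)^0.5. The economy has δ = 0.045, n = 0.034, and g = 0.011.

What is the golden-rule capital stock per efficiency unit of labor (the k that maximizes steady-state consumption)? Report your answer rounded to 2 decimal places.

The golden rule sets f'(k) = n + g + δ, i.e. α·k^(α−1) = n + g + δ.
So k^(1−α) = α / (n + g + δ) = 0.5 / 0.090 = 5.5556.
k_gold = 5.5556^(1/0.5) ≈ 30.8647

k_gold ≈ 30.86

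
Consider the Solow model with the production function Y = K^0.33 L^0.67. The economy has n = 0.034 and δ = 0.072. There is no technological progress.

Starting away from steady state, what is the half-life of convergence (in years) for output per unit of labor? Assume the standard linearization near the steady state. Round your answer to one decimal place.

Near the steady state the convergence rate is λ = (1 − α)(n + δ).
λ = (1 − 0.33) × 0.106 = 0.67 × 0.106 = 0.07102
Half-life = ln 2 / λ = 0.6931 / 0.07102 ≈ 9.76 years

half-life ≈ 9.8 years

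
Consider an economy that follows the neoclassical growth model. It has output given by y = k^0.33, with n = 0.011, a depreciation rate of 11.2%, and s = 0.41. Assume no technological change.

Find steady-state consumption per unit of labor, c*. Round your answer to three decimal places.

In steady state, investment equals break-even investment: s·k^α = (n + δ)·k.
Dividing both sides by k: k^(1−α) = s / (n + δ).
k^0.67 = 0.41 / (0.011 + 0.112) = 0.41 / 0.123 = 3.3333
k* = 3.3333^(1/0.67) ≈ 6.0313
y* = (k*)^α = 6.0313^0.33 ≈ 1.8094
c* = (1 − s)·y* = (1 − 0.41) × 1.8094 ≈ 1.0675

c* = 1.068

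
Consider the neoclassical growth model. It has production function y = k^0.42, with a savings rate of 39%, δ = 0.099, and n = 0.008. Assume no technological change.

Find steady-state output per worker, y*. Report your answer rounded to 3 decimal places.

y* = 2.551

In steady state, investment equals break-even investment: s·k^α = (n + δ)·k.
Dividing both sides by k: k^(1−α) = s / (n + δ).
k^0.58 = 0.39 / (0.008 + 0.099) = 0.39 / 0.107 = 3.6449
k* = 3.6449^(1/0.58) ≈ 9.2987
y* = (k*)^α = 9.2987^0.42 ≈ 2.5512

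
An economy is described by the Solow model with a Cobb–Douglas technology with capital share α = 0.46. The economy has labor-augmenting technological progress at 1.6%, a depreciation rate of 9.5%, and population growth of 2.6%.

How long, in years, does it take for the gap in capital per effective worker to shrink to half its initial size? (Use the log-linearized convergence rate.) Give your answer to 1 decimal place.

half-life ≈ 9.4 years

Near the steady state the convergence rate is λ = (1 − α)(n + g + δ).
λ = (1 − 0.46) × 0.137 = 0.54 × 0.137 = 0.07398
Half-life = ln 2 / λ = 0.6931 / 0.07398 ≈ 9.37 years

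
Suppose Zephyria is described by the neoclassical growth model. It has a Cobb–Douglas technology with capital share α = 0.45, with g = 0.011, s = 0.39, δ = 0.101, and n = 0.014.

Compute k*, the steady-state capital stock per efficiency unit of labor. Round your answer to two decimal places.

At the steady state, Δk = 0, so s·k^α = (n + g + δ)·k.
Dividing both sides by k: k^(1−α) = s / (n + g + δ).
k^0.55 = 0.39 / (0.014 + 0.011 + 0.101) = 0.39 / 0.126 = 3.0952
k* = 3.0952^(1/0.55) ≈ 7.8012

k* ≈ 7.80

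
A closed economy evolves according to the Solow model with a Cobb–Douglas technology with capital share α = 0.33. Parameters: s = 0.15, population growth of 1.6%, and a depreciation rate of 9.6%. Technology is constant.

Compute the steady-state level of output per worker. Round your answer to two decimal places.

At the steady state, Δk = 0, so s·k^α = (n + δ)·k.
Dividing both sides by k: k^(1−α) = s / (n + δ).
k^0.67 = 0.15 / (0.016 + 0.096) = 0.15 / 0.112 = 1.3393
k* = 1.3393^(1/0.67) ≈ 1.5466
y* = (k*)^α = 1.5466^0.33 ≈ 1.1548

y* = 1.15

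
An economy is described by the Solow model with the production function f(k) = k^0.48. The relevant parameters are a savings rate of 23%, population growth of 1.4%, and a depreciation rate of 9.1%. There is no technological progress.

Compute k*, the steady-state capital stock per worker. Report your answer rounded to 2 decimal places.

Steady state requires s·f(k) = (n + δ)·k, i.e. s·k^α = (n + δ)·k.
Rearranging, k^(1−α) = s / (n + δ).
k^0.52 = 0.23 / (0.014 + 0.091) = 0.23 / 0.105 = 2.1905
k* = 2.1905^(1/0.52) ≈ 4.5174

k* = 4.52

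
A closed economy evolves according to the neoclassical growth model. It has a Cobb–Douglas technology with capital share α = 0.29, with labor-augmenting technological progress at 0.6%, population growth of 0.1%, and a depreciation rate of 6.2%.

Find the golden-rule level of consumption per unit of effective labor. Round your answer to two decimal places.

At the golden rule, f'(k) = n + g + δ, so α·k^(α−1) = n + g + δ and k_gold = (α/(n + g + δ))^(1/(1−α)).
k_gold = (0.29/0.069)^(1/0.71) = 4.2029^1.4085 ≈ 7.5556
c_gold = f(k_gold) − (n + g + δ)·k_gold = 1.7976 − 0.069×7.5556 ≈ 1.2763

c_gold ≈ 1.28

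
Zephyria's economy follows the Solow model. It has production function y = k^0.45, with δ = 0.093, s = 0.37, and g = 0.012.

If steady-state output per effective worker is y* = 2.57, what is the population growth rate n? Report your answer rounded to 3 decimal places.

n ≈ 0.012

In steady state, investment equals break-even investment: s·k^α = (n + g + δ)·k.
Since y* = [s/(n + g + δ)]^(α/(1−α)), we have s/(n + g + δ) = (y*)^((1−α)/α) = 2.57^1.2222 = 3.1697.
Therefore n + g + δ = s / 3.1697 = 0.37 / 3.1697 = 0.1167, so n = 0.1167 − 0.105 = 0.0117.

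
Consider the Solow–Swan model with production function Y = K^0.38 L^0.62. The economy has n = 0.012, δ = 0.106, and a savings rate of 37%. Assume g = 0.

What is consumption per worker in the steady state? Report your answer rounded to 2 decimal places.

c* = 1.27

In steady state, investment equals break-even investment: s·k^α = (n + δ)·k.
Rearranging, k^(1−α) = s / (n + δ).
k^0.62 = 0.37 / (0.012 + 0.106) = 0.37 / 0.118 = 3.1356
k* = 3.1356^(1/0.62) ≈ 6.3171
y* = (k*)^α = 6.3171^0.38 ≈ 2.0146
c* = (1 − s)·y* = (1 − 0.37) × 2.0146 ≈ 1.2692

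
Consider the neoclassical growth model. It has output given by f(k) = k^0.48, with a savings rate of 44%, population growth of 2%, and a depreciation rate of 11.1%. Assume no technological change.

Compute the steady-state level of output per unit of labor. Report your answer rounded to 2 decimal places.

At the steady state, Δk = 0, so s·k^α = (n + δ)·k.
Dividing both sides by k: k^(1−α) = s / (n + δ).
k^0.52 = 0.44 / (0.020 + 0.111) = 0.44 / 0.131 = 3.3588
k* = 3.3588^(1/0.52) ≈ 10.2776
y* = (k*)^α = 10.2776^0.48 ≈ 3.0599

y* = 3.06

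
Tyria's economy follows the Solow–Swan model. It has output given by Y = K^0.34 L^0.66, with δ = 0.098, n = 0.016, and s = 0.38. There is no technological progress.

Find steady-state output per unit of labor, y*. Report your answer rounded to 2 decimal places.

y* ≈ 1.86

In steady state, investment equals break-even investment: s·k^α = (n + δ)·k.
Dividing both sides by k: k^(1−α) = s / (n + δ).
k^0.66 = 0.38 / (0.016 + 0.098) = 0.38 / 0.114 = 3.3333
k* = 3.3333^(1/0.66) ≈ 6.1977
y* = (k*)^α = 6.1977^0.34 ≈ 1.8593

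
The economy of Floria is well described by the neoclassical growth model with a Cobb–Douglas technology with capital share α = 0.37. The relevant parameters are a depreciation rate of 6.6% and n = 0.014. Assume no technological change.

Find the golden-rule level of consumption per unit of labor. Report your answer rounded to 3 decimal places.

c_gold ≈ 1.549

At the golden rule, f'(k) = n + δ, so α·k^(α−1) = n + δ and k_gold = (α/(n + δ))^(1/(1−α)).
k_gold = (0.37/0.080)^(1/0.63) = 4.6250^1.5873 ≈ 11.3693
c_gold = f(k_gold) − (n + δ)·k_gold = 2.4582 − 0.080×11.3693 ≈ 1.5487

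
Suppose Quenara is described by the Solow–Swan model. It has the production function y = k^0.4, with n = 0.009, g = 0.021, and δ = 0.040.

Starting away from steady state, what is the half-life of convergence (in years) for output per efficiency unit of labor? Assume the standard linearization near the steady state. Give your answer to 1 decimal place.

Near the steady state the convergence rate is λ = (1 − α)(n + g + δ).
λ = (1 − 0.4) × 0.070 = 0.6 × 0.070 = 0.0420
Half-life = ln 2 / λ = 0.6931 / 0.0420 ≈ 16.50 years

about 16.5 years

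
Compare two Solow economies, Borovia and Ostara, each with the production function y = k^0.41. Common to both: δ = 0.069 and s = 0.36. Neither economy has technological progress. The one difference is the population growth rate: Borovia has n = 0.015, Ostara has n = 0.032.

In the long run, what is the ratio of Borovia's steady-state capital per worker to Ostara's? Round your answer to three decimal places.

k*_B / k*_O ≈ 1.367

Steady-state k* = [s/(n + δ)]^(1/(1−α)), so the ratio is [ (s_B/(n + δ)_B) / (s_O/(n + δ)_O) ]^1.6949.
s_B/(n + δ)_B = 0.36/0.084 = 4.2857; s_O/(n + δ)_O = 0.36/0.101 = 3.5644.
Ratio = (4.2857/3.5644)^1.6949 = 1.2024^1.6949 ≈ 1.3667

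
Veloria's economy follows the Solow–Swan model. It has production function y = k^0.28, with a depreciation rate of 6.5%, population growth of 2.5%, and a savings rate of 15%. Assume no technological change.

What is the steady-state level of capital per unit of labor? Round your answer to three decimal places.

k* ≈ 2.033

Steady state requires s·f(k) = (n + δ)·k, i.e. s·k^α = (n + δ)·k.
Rearranging, k^(1−α) = s / (n + δ).
k^0.72 = 0.15 / (0.025 + 0.065) = 0.15 / 0.090 = 1.6667
k* = 1.6667^(1/0.72) ≈ 2.0330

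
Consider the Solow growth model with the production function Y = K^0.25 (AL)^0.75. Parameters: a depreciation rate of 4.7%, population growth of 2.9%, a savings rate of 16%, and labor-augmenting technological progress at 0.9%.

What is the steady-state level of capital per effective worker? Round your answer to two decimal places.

Steady state requires s·f(k) = (n + g + δ)·k, i.e. s·k^α = (n + g + δ)·k.
Dividing both sides by k: k^(1−α) = s / (n + g + δ).
k^0.75 = 0.16 / (0.029 + 0.009 + 0.047) = 0.16 / 0.085 = 1.8824
k* = 1.8824^(1/0.75) ≈ 2.3242

k* = 2.32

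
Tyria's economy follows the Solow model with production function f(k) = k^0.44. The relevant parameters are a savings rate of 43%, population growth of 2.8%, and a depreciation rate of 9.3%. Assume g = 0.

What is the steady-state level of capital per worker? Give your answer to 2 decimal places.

Steady state requires s·f(k) = (n + δ)·k, i.e. s·k^α = (n + δ)·k.
Dividing both sides by k: k^(1−α) = s / (n + δ).
k^0.56 = 0.43 / (0.028 + 0.093) = 0.43 / 0.121 = 3.5537
k* = 3.5537^(1/0.56) ≈ 9.6241

k* ≈ 9.62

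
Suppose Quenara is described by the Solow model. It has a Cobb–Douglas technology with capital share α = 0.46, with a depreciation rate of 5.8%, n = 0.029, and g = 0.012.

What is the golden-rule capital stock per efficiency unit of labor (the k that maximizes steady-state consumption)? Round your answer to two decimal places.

k_gold ≈ 17.20

The golden rule sets f'(k) = n + g + δ, i.e. α·k^(α−1) = n + g + δ.
So k^(1−α) = α / (n + g + δ) = 0.46 / 0.099 = 4.6465.
k_gold = 4.6465^(1/0.54) ≈ 17.1956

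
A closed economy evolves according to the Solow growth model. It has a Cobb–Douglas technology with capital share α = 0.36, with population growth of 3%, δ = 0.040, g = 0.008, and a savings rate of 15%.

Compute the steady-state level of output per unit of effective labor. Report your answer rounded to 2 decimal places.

Steady state requires s·f(k) = (n + g + δ)·k, i.e. s·k^α = (n + g + δ)·k.
Rearranging, k^(1−α) = s / (n + g + δ).
k^0.64 = 0.15 / (0.030 + 0.008 + 0.040) = 0.15 / 0.078 = 1.9231
k* = 1.9231^(1/0.64) ≈ 2.7781
y* = (k*)^α = 2.7781^0.36 ≈ 1.4446

y* ≈ 1.44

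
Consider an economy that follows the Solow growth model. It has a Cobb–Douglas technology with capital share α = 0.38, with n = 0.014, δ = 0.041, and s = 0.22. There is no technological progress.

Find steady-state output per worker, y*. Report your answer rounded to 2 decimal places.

Steady state requires s·f(k) = (n + δ)·k, i.e. s·k^α = (n + δ)·k.
Rearranging, k^(1−α) = s / (n + δ).
k^0.62 = 0.22 / (0.014 + 0.041) = 0.22 / 0.055 = 4.0000
k* = 4.0000^(1/0.62) ≈ 9.3554
y* = (k*)^α = 9.3554^0.38 ≈ 2.3389

y* ≈ 2.34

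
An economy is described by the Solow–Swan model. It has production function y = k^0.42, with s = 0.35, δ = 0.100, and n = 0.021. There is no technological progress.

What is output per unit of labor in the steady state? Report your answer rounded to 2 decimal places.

y* ≈ 2.16

Steady state requires s·f(k) = (n + δ)·k, i.e. s·k^α = (n + δ)·k.
Dividing both sides by k: k^(1−α) = s / (n + δ).
k^0.58 = 0.35 / (0.021 + 0.100) = 0.35 / 0.121 = 2.8926
k* = 2.8926^(1/0.58) ≈ 6.2420
y* = (k*)^α = 6.2420^0.42 ≈ 2.1579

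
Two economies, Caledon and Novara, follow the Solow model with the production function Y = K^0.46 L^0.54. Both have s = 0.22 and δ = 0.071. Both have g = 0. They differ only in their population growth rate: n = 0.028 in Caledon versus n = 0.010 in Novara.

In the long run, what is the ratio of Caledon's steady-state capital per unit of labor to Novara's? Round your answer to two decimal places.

ratio ≈ 0.69

Steady-state k* = [s/(n + δ)]^(1/(1−α)), so the ratio is [ (s_C/(n + δ)_C) / (s_N/(n + δ)_N) ]^1.8519.
s_C/(n + δ)_C = 0.22/0.099 = 2.2222; s_N/(n + δ)_N = 0.22/0.081 = 2.7160.
Ratio = (2.2222/2.7160)^1.8519 = 0.8182^1.8519 ≈ 0.6896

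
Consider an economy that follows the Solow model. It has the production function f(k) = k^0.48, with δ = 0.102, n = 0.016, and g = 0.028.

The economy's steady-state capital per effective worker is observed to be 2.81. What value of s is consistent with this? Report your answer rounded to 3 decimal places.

s ≈ 0.250

Steady state requires s·f(k) = (n + g + δ)·k, i.e. s·k^α = (n + g + δ)·k.
So s / (n + g + δ) = (k*)^(1−α) = 2.81^0.52 = 1.7113.
Therefore s = 1.7113 × (n + g + δ) = 1.7113 × 0.146 = 0.2498.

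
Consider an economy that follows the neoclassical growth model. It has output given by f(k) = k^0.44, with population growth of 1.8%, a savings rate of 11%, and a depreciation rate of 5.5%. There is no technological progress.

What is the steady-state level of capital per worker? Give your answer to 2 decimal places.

In steady state, investment equals break-even investment: s·k^α = (n + δ)·k.
Rearranging, k^(1−α) = s / (n + δ).
k^0.56 = 0.11 / (0.018 + 0.055) = 0.11 / 0.073 = 1.5068
k* = 1.5068^(1/0.56) ≈ 2.0795

k* = 2.08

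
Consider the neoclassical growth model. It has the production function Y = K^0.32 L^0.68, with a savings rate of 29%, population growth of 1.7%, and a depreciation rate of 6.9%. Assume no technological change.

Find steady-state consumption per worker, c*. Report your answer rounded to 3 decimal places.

In steady state, investment equals break-even investment: s·k^α = (n + δ)·k.
Rearranging, k^(1−α) = s / (n + δ).
k^0.68 = 0.29 / (0.017 + 0.069) = 0.29 / 0.086 = 3.3721
k* = 3.3721^(1/0.68) ≈ 5.9748
y* = (k*)^α = 5.9748^0.32 ≈ 1.7718
c* = (1 − s)·y* = (1 − 0.29) × 1.7718 ≈ 1.2580

c* = 1.258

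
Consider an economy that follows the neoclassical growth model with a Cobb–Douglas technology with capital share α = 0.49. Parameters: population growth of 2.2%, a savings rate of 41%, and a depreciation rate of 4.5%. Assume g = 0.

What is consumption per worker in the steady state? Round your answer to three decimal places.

In steady state, investment equals break-even investment: s·k^α = (n + δ)·k.
Dividing both sides by k: k^(1−α) = s / (n + δ).
k^0.51 = 0.41 / (0.022 + 0.045) = 0.41 / 0.067 = 6.1194
k* = 6.1194^(1/0.51) ≈ 34.8792
y* = (k*)^α = 34.8792^0.49 ≈ 5.6998
c* = (1 − s)·y* = (1 − 0.41) × 5.6998 ≈ 3.3629

c* ≈ 3.363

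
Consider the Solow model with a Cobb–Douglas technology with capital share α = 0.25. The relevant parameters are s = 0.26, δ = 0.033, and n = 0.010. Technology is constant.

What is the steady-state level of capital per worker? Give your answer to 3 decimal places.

Steady state requires s·f(k) = (n + δ)·k, i.e. s·k^α = (n + δ)·k.
Dividing both sides by k: k^(1−α) = s / (n + δ).
k^0.75 = 0.26 / (0.010 + 0.033) = 0.26 / 0.043 = 6.0465
k* = 6.0465^(1/0.75) ≈ 11.0155

k* ≈ 11.016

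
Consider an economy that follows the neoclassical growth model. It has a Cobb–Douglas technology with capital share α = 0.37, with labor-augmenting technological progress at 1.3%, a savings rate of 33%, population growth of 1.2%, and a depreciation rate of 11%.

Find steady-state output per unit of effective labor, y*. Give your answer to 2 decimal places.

Steady state requires s·f(k) = (n + g + δ)·k, i.e. s·k^α = (n + g + δ)·k.
Dividing both sides by k: k^(1−α) = s / (n + g + δ).
k^0.63 = 0.33 / (0.012 + 0.013 + 0.110) = 0.33 / 0.135 = 2.4444
k* = 2.4444^(1/0.63) ≈ 4.1319
y* = (k*)^α = 4.1319^0.37 ≈ 1.6903

y* ≈ 1.69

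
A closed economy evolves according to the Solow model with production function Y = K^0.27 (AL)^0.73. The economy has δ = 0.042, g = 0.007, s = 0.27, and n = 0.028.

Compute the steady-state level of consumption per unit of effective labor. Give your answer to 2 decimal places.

c* = 1.16

Steady state requires s·f(k) = (n + g + δ)·k, i.e. s·k^α = (n + g + δ)·k.
Rearranging, k^(1−α) = s / (n + g + δ).
k^0.73 = 0.27 / (0.028 + 0.007 + 0.042) = 0.27 / 0.077 = 3.5065
k* = 3.5065^(1/0.73) ≈ 5.5770
y* = (k*)^α = 5.5770^0.27 ≈ 1.5905
c* = (1 − s)·y* = (1 − 0.27) × 1.5905 ≈ 1.1611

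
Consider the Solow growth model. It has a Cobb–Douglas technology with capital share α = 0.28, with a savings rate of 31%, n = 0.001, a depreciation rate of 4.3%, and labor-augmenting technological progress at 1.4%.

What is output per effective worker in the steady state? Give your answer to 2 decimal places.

y* ≈ 1.92

In steady state, investment equals break-even investment: s·k^α = (n + g + δ)·k.
Dividing both sides by k: k^(1−α) = s / (n + g + δ).
k^0.72 = 0.31 / (0.001 + 0.014 + 0.043) = 0.31 / 0.058 = 5.3448
k* = 5.3448^(1/0.72) ≈ 10.2569
y* = (k*)^α = 10.2569^0.28 ≈ 1.9190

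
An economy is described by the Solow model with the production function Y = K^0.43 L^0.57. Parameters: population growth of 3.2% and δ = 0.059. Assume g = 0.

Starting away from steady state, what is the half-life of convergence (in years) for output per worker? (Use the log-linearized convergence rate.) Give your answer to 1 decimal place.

half-life ≈ 13.4 years

Near the steady state the convergence rate is λ = (1 − α)(n + δ).
λ = (1 − 0.43) × 0.091 = 0.57 × 0.091 = 0.05187
Half-life = ln 2 / λ = 0.6931 / 0.05187 ≈ 13.36 years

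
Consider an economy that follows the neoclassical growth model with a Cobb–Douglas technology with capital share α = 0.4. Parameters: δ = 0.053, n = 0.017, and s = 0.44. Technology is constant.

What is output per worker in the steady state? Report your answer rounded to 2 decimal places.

In steady state, investment equals break-even investment: s·k^α = (n + δ)·k.
Rearranging, k^(1−α) = s / (n + δ).
k^0.6 = 0.44 / (0.017 + 0.053) = 0.44 / 0.070 = 6.2857
k* = 6.2857^(1/0.6) ≈ 21.4087
y* = (k*)^α = 21.4087^0.4 ≈ 3.4059

y* = 3.41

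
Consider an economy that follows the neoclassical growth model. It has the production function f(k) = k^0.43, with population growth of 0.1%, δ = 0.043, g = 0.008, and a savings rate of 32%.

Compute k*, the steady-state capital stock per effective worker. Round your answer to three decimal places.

k* ≈ 24.236

In steady state, investment equals break-even investment: s·k^α = (n + g + δ)·k.
Dividing both sides by k: k^(1−α) = s / (n + g + δ).
k^0.57 = 0.32 / (0.001 + 0.008 + 0.043) = 0.32 / 0.052 = 6.1538
k* = 6.1538^(1/0.57) ≈ 24.2361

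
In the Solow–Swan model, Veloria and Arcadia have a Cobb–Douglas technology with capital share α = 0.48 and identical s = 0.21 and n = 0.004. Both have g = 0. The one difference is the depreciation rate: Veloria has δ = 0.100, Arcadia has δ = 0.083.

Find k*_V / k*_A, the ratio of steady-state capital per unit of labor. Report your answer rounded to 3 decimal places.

ratio ≈ 0.709

Steady-state k* = [s/(n + δ)]^(1/(1−α)), so the ratio is [ (s_V/(n + δ)_V) / (s_A/(n + δ)_A) ]^1.9231.
s_V/(n + δ)_V = 0.21/0.104 = 2.0192; s_A/(n + δ)_A = 0.21/0.087 = 2.4138.
Ratio = (2.0192/2.4138)^1.9231 = 0.8365^1.9231 ≈ 0.7094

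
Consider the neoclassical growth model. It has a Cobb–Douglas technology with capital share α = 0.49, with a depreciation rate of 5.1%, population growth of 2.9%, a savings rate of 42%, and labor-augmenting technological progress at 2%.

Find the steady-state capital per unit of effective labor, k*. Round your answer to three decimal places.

k* ≈ 16.675

In steady state, investment equals break-even investment: s·k^α = (n + g + δ)·k.
Dividing both sides by k: k^(1−α) = s / (n + g + δ).
k^0.51 = 0.42 / (0.029 + 0.020 + 0.051) = 0.42 / 0.100 = 4.2000
k* = 4.2000^(1/0.51) ≈ 16.6747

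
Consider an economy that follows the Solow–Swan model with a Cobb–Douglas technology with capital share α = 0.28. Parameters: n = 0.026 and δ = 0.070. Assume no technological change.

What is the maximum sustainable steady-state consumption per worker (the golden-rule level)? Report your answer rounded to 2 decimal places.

At the golden rule, f'(k) = n + δ, so α·k^(α−1) = n + δ and k_gold = (α/(n + δ))^(1/(1−α)).
k_gold = (0.28/0.096)^(1/0.72) = 2.9167^1.3889 ≈ 4.4227
c_gold = f(k_gold) − (n + δ)·k_gold = 1.5163 − 0.096×4.4227 ≈ 1.0917

c_gold ≈ 1.09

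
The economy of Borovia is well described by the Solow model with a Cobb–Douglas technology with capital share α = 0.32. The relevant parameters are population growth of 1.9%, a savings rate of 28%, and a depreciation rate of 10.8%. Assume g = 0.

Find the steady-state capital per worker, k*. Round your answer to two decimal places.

k* = 3.20

Steady state requires s·f(k) = (n + δ)·k, i.e. s·k^α = (n + δ)·k.
Rearranging, k^(1−α) = s / (n + δ).
k^0.68 = 0.28 / (0.019 + 0.108) = 0.28 / 0.127 = 2.2047
k* = 2.2047^(1/0.68) ≈ 3.1983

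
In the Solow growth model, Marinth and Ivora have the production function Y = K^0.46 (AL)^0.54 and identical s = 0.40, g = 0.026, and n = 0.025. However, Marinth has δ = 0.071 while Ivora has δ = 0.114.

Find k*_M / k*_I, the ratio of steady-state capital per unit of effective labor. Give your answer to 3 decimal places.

k*_M / k*_I ≈ 1.749

Steady-state k* = [s/(n + g + δ)]^(1/(1−α)), so the ratio is [ (s_M/(n + g + δ)_M) / (s_I/(n + g + δ)_I) ]^1.8519.
s_M/(n + g + δ)_M = 0.40/0.122 = 3.2787; s_I/(n + g + δ)_I = 0.40/0.165 = 2.4242.
Ratio = (3.2787/2.4242)^1.8519 = 1.3525^1.8519 ≈ 1.7493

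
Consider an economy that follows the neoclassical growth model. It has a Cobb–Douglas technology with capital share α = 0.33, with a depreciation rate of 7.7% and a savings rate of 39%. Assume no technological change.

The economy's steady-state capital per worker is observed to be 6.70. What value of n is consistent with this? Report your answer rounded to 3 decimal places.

n ≈ 0.032

In steady state, investment equals break-even investment: s·k^α = (n + δ)·k.
So s / (n + δ) = (k*)^(1−α) = 6.70^0.67 = 3.5766.
Therefore n + δ = s / 3.5766 = 0.39 / 3.5766 = 0.1090, so n = 0.1090 − 0.077 = 0.0320.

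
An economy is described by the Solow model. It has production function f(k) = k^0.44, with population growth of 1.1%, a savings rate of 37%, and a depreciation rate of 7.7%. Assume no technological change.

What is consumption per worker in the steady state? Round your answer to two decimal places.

At the steady state, Δk = 0, so s·k^α = (n + δ)·k.
Rearranging, k^(1−α) = s / (n + δ).
k^0.56 = 0.37 / (0.011 + 0.077) = 0.37 / 0.088 = 4.2045
k* = 4.2045^(1/0.56) ≈ 12.9950
y* = (k*)^α = 12.9950^0.44 ≈ 3.0907
c* = (1 − s)·y* = (1 − 0.37) × 3.0907 ≈ 1.9471

c* ≈ 1.95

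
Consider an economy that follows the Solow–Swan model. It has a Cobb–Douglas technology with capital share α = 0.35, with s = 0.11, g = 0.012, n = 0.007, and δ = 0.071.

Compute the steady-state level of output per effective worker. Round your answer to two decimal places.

y* = 1.11

Steady state requires s·f(k) = (n + g + δ)·k, i.e. s·k^α = (n + g + δ)·k.
Dividing both sides by k: k^(1−α) = s / (n + g + δ).
k^0.65 = 0.11 / (0.007 + 0.012 + 0.071) = 0.11 / 0.090 = 1.2222
k* = 1.2222^(1/0.65) ≈ 1.3616
y* = (k*)^α = 1.3616^0.35 ≈ 1.1141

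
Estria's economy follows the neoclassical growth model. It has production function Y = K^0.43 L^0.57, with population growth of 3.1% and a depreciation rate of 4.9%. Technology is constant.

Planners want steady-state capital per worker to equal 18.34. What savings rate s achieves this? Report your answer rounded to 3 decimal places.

Steady state requires s·f(k) = (n + δ)·k, i.e. s·k^α = (n + δ)·k.
So s / (n + δ) = (k*)^(1−α) = 18.34^0.57 = 5.2497.
Therefore s = 5.2497 × (n + δ) = 5.2497 × 0.080 = 0.4200.

s ≈ 0.420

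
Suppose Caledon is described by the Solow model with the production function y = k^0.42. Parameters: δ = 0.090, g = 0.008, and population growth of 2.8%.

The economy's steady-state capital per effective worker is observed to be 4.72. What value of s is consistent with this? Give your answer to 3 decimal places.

s ≈ 0.310

In steady state, investment equals break-even investment: s·k^α = (n + g + δ)·k.
So s / (n + g + δ) = (k*)^(1−α) = 4.72^0.58 = 2.4597.
Therefore s = 2.4597 × (n + g + δ) = 2.4597 × 0.126 = 0.3099.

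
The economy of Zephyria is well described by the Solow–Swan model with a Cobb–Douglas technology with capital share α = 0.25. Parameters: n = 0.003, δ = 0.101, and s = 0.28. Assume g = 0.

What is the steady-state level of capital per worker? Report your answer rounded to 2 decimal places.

Steady state requires s·f(k) = (n + δ)·k, i.e. s·k^α = (n + δ)·k.
Rearranging, k^(1−α) = s / (n + δ).
k^0.75 = 0.28 / (0.003 + 0.101) = 0.28 / 0.104 = 2.6923
k* = 2.6923^(1/0.75) ≈ 3.7454

k* ≈ 3.75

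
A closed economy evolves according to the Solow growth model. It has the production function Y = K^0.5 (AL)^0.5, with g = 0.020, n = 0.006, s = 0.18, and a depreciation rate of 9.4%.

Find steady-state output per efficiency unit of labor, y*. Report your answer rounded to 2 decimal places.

y* ≈ 1.50

In steady state, investment equals break-even investment: s·k^α = (n + g + δ)·k.
Dividing both sides by k: k^(1−α) = s / (n + g + δ).
k^0.5 = 0.18 / (0.006 + 0.020 + 0.094) = 0.18 / 0.120 = 1.5000
k* = 1.5000^(1/0.5) ≈ 2.2500
y* = (k*)^α = 2.2500^0.5 ≈ 1.5000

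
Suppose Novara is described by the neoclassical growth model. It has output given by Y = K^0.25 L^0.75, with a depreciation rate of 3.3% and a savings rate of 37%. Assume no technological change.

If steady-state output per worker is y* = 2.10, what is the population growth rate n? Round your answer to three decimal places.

At the steady state, Δk = 0, so s·k^α = (n + δ)·k.
Since y* = [s/(n + δ)]^(α/(1−α)), we have s/(n + δ) = (y*)^((1−α)/α) = 2.10^3 = 9.2610.
Therefore n + δ = s / 9.2610 = 0.37 / 9.2610 = 0.0400, so n = 0.0400 − 0.033 = 0.0070.

n ≈ 0.007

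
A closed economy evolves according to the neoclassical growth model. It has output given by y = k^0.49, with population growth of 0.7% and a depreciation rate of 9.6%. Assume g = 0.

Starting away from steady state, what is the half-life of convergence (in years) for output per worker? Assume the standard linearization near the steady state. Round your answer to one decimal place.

Near the steady state the convergence rate is λ = (1 − α)(n + δ).
λ = (1 − 0.49) × 0.103 = 0.51 × 0.103 = 0.05253
Half-life = ln 2 / λ = 0.6931 / 0.05253 ≈ 13.19 years

half-life ≈ 13.2 years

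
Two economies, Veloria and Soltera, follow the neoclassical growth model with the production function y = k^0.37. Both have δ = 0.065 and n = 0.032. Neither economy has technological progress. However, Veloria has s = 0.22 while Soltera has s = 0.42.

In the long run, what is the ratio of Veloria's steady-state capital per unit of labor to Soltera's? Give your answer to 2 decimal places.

k*_V / k*_S ≈ 0.36

Steady-state k* = [s/(n + δ)]^(1/(1−α)), so the ratio is [ (s_V/(n + δ)_V) / (s_S/(n + δ)_S) ]^1.5873.
s_V/(n + δ)_V = 0.22/0.097 = 2.2680; s_S/(n + δ)_S = 0.42/0.097 = 4.3299.
Ratio = (2.2680/4.3299)^1.5873 = 0.5238^1.5873 ≈ 0.3583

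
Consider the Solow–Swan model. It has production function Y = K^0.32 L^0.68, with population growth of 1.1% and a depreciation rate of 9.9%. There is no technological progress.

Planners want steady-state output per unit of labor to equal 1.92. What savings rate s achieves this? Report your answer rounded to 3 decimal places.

s ≈ 0.440

Steady state requires s·f(k) = (n + δ)·k, i.e. s·k^α = (n + δ)·k.
Since y* = [s/(n + δ)]^(α/(1−α)), we have s/(n + δ) = (y*)^((1−α)/α) = 1.92^2.125 = 3.9996.
Therefore s = 3.9996 × (n + δ) = 3.9996 × 0.110 = 0.4400.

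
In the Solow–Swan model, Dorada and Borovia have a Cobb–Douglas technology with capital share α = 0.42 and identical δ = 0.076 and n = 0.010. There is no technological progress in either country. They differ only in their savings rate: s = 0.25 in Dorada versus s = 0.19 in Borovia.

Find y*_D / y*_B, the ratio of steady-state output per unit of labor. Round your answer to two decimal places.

ratio ≈ 1.22

Steady-state y* = [s/(n + δ)]^(α/(1−α)), so the ratio is [ (s_D/(n + δ)_D) / (s_B/(n + δ)_B) ]^0.7241.
s_D/(n + δ)_D = 0.25/0.086 = 2.9070; s_B/(n + δ)_B = 0.19/0.086 = 2.2093.
Ratio = (2.9070/2.2093)^0.7241 = 1.3158^0.7241 ≈ 1.2198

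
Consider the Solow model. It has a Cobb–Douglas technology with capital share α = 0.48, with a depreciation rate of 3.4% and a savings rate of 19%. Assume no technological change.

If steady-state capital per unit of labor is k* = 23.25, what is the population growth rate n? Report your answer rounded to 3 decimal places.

n ≈ 0.003

At the steady state, Δk = 0, so s·k^α = (n + δ)·k.
So s / (n + δ) = (k*)^(1−α) = 23.25^0.52 = 5.1350.
Therefore n + δ = s / 5.1350 = 0.19 / 5.1350 = 0.0370, so n = 0.0370 − 0.034 = 0.0030.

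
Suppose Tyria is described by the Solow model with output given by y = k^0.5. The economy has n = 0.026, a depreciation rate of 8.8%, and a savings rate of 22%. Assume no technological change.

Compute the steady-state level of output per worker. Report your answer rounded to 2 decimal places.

Steady state requires s·f(k) = (n + δ)·k, i.e. s·k^α = (n + δ)·k.
Rearranging, k^(1−α) = s / (n + δ).
k^0.5 = 0.22 / (0.026 + 0.088) = 0.22 / 0.114 = 1.9298
k* = 1.9298^(1/0.5) ≈ 3.7241
y* = (k*)^α = 3.7241^0.5 ≈ 1.9298

y* ≈ 1.93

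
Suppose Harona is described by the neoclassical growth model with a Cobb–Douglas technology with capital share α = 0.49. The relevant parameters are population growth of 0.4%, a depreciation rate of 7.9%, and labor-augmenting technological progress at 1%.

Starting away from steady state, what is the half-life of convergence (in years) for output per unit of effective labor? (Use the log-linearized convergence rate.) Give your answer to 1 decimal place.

Near the steady state the convergence rate is λ = (1 − α)(n + g + δ).
λ = (1 − 0.49) × 0.093 = 0.51 × 0.093 = 0.04743
Half-life = ln 2 / λ = 0.6931 / 0.04743 ≈ 14.61 years

about 14.6 years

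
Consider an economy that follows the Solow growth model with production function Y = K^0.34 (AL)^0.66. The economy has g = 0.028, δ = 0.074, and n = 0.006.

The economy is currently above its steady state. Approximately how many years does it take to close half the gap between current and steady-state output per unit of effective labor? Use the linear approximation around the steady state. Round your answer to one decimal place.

t_½ ≈ 9.7 years

Near the steady state the convergence rate is λ = (1 − α)(n + g + δ).
λ = (1 − 0.34) × 0.108 = 0.66 × 0.108 = 0.07128
Half-life = ln 2 / λ = 0.6931 / 0.07128 ≈ 9.72 years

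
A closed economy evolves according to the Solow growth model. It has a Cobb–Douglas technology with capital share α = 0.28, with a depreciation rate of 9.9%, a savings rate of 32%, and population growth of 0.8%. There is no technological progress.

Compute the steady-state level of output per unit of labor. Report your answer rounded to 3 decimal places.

In steady state, investment equals break-even investment: s·k^α = (n + δ)·k.
Dividing both sides by k: k^(1−α) = s / (n + δ).
k^0.72 = 0.32 / (0.008 + 0.099) = 0.32 / 0.107 = 2.9907
k* = 2.9907^(1/0.72) ≈ 4.5793
y* = (k*)^α = 4.5793^0.28 ≈ 1.5312

y* ≈ 1.531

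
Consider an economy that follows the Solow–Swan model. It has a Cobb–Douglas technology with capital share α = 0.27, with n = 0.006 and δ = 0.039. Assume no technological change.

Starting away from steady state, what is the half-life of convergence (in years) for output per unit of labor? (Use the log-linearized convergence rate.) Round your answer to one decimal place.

t_½ ≈ 21.1 years

Near the steady state the convergence rate is λ = (1 − α)(n + δ).
λ = (1 − 0.27) × 0.045 = 0.73 × 0.045 = 0.03285
Half-life = ln 2 / λ = 0.6931 / 0.03285 ≈ 21.10 years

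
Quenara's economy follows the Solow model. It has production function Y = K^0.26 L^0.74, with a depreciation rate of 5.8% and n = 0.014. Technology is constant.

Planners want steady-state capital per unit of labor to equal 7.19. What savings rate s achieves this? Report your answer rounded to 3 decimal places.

In steady state, investment equals break-even investment: s·k^α = (n + δ)·k.
So s / (n + δ) = (k*)^(1−α) = 7.19^0.74 = 4.3051.
Therefore s = 4.3051 × (n + δ) = 4.3051 × 0.072 = 0.3100.

s ≈ 0.310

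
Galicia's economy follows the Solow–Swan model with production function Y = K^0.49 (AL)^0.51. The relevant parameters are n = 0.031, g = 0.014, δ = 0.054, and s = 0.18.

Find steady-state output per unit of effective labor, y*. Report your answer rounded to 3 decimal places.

y* ≈ 1.776

Steady state requires s·f(k) = (n + g + δ)·k, i.e. s·k^α = (n + g + δ)·k.
Rearranging, k^(1−α) = s / (n + g + δ).
k^0.51 = 0.18 / (0.031 + 0.014 + 0.054) = 0.18 / 0.099 = 1.8182
k* = 1.8182^(1/0.51) ≈ 3.2292
y* = (k*)^α = 3.2292^0.49 ≈ 1.7761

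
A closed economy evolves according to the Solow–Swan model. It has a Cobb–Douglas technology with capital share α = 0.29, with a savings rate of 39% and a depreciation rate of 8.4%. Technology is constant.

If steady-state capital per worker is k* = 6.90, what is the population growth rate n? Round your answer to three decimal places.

Steady state requires s·f(k) = (n + δ)·k, i.e. s·k^α = (n + δ)·k.
So s / (n + δ) = (k*)^(1−α) = 6.90^0.71 = 3.9408.
Therefore n + δ = s / 3.9408 = 0.39 / 3.9408 = 0.0990, so n = 0.0990 − 0.084 = 0.0150.

n ≈ 0.015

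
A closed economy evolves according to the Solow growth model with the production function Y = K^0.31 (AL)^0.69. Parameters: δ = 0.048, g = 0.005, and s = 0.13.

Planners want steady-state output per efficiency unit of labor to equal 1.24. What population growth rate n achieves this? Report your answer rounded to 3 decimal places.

n ≈ 0.028

Steady state requires s·f(k) = (n + g + δ)·k, i.e. s·k^α = (n + g + δ)·k.
Since y* = [s/(n + g + δ)]^(α/(1−α)), we have s/(n + g + δ) = (y*)^((1−α)/α) = 1.24^2.2258 = 1.6141.
Therefore n + g + δ = s / 1.6141 = 0.13 / 1.6141 = 0.0805, so n = 0.0805 − 0.053 = 0.0275.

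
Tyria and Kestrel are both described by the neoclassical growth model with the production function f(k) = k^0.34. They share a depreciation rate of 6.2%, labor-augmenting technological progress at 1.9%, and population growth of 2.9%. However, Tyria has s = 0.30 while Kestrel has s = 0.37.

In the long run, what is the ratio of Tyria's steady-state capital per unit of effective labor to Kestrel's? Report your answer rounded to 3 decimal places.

Steady-state k* = [s/(n + g + δ)]^(1/(1−α)), so the ratio is [ (s_T/(n + g + δ)_T) / (s_K/(n + g + δ)_K) ]^1.5152.
s_T/(n + g + δ)_T = 0.30/0.110 = 2.7273; s_K/(n + g + δ)_K = 0.37/0.110 = 3.3636.
Ratio = (2.7273/3.3636)^1.5152 = 0.8108^1.5152 ≈ 0.7278

ratio ≈ 0.728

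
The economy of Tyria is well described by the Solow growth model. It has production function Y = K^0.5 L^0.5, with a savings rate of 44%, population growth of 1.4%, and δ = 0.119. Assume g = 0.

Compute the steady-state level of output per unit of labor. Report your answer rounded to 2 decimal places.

At the steady state, Δk = 0, so s·k^α = (n + δ)·k.
Rearranging, k^(1−α) = s / (n + δ).
k^0.5 = 0.44 / (0.014 + 0.119) = 0.44 / 0.133 = 3.3083
k* = 3.3083^(1/0.5) ≈ 10.9448
y* = (k*)^α = 10.9448^0.5 ≈ 3.3083

y* ≈ 3.31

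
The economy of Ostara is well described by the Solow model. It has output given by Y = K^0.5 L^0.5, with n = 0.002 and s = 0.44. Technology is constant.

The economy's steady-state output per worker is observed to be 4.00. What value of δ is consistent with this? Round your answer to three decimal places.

δ ≈ 0.108

Steady state requires s·f(k) = (n + δ)·k, i.e. s·k^α = (n + δ)·k.
Since y* = [s/(n + δ)]^(α/(1−α)), we have s/(n + δ) = (y*)^((1−α)/α) = 4.00^1 = 4.0000.
Therefore n + δ = s / 4.0000 = 0.44 / 4.0000 = 0.1100, so δ = 0.1100 − 0.002 = 0.1080.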